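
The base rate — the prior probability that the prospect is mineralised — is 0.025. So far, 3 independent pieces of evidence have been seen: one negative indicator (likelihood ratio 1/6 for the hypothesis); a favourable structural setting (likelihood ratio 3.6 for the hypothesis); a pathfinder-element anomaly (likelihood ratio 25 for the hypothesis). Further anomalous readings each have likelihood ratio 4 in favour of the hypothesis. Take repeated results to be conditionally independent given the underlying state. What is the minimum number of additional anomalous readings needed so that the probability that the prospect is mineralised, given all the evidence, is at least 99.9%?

6

Prior odds = 0.025/0.975 = 1/39.
Combined Bayes factor of the evidence already in hand = (1/6) × 3.6 × 25 = 15.
Odds after that evidence = (1/39) × 15 = 5/13.
Target odds = 0.999/0.001 = 999.
Need 4ⁿ ≥ 999 ÷ (5/13) = 2597.4.
4⁵ = 1024 falls short of 2597.4 but 4⁶ = 4096 reaches it, so n = 6.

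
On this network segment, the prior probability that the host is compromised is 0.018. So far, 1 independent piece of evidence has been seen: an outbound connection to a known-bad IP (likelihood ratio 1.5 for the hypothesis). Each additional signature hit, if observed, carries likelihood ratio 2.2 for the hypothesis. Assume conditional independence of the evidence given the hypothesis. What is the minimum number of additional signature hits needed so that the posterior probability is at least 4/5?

Prior odds = 0.018/0.982 = 9/491.
Bayes factor of the evidence already in hand = 1.5.
Odds after that evidence = (9/491) × 1.5 = 27/982.
Target odds = 0.8/0.2 = 4.
Need 2.2ⁿ ≥ 4 ÷ (27/982) = 3928/27.
2.2⁶ = 1771561/15625 falls short of 3928/27 but 2.2⁷ = 19487171/78125 reaches it, so n = 7.

7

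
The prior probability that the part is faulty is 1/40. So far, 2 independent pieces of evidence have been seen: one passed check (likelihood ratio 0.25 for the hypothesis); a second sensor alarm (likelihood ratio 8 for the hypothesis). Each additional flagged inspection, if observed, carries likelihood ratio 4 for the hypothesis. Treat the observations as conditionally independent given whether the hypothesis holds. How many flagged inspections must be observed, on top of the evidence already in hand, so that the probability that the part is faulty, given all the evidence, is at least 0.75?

Prior odds = 0.025/0.975 = 1/39.
Combined Bayes factor of the evidence already in hand = 0.25 × 8 = 2.
Odds after that evidence = (1/39) × 2 = 2/39.
Target odds = 0.75/0.25 = 3.
Need 4ⁿ ≥ 3 ÷ (2/39) = 58.5.
4² = 16 falls short of 58.5 but 4³ = 64 reaches it, so n = 3.

3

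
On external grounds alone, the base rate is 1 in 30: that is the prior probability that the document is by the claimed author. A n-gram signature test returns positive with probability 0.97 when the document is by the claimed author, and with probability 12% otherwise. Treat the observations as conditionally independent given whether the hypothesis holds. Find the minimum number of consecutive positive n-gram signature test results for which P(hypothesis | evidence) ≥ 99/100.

Prior odds = (1/30)/(29/30) = 1/29.
Likelihood ratio of a positive result = 0.97/0.12 = 97/12.
Target posterior odds = 0.99/0.01 = 99.
Need (1/29) × (97/12)ⁿ ≥ 99, i.e. (97/12)ⁿ ≥ 2871.
(97/12)³ = 912673/1728 falls short of 2871 but (97/12)⁴ = 88529281/20736 reaches it, so n = 4.

4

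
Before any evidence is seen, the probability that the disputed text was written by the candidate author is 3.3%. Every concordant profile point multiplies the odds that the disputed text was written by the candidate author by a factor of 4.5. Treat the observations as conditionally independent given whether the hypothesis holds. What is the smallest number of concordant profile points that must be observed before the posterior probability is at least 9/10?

Prior odds: 0.033 ÷ 0.967 = 33/967.
Likelihood ratio per concordant profile point = 4.5.
Target posterior odds = 0.9/0.1 = 9.
Require 4.5ⁿ ≥ 9 ÷ (33/967) = 2901/11.
4.5³ = 91.125 falls short of 2901/11 but 4.5⁴ = 410.0625 reaches it, so n = 4.

4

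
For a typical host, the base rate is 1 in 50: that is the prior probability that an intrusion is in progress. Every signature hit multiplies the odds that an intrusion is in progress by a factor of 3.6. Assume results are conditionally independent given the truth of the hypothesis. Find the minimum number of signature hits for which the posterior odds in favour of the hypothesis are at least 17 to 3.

Prior odds: 0.02 ÷ 0.98 = 1/49.
Likelihood ratio per signature hit = 3.6.
Target odds = 17/3.
Require 3.6ⁿ ≥ 17/3 ÷ (1/49) = 833/3.
3.6⁴ = 167.9616 falls short of 833/3 but 3.6⁵ = 604.66176 reaches it, so n = 5.

5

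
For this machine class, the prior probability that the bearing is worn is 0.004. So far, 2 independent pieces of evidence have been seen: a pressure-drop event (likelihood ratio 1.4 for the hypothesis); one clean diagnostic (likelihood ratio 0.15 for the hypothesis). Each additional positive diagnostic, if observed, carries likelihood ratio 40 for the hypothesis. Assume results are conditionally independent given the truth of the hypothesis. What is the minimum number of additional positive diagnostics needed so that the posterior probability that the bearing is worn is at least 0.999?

Prior odds = 0.004/0.996 = 1/249.
Combined Bayes factor of the evidence already in hand = 1.4 × 0.15 = 0.21.
Odds after that evidence = (1/249) × 0.21 = 7/8300.
Target odds = 0.999/0.001 = 999.
Need 40ⁿ ≥ 999 ÷ (7/8300) = 8291700/7.
40³ = 64000 falls short of 8291700/7 but 40⁴ = 2560000 reaches it, so n = 4.

4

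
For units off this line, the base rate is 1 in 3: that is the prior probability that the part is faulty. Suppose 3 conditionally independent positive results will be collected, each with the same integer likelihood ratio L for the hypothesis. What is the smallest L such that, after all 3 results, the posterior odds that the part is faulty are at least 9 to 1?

3

Prior odds = (1/3)/(2/3) = 0.5.
Target odds = 9.
Need L³ ≥ 9 ÷ 0.5 = 18.
2³ = 8 < 18 ≤ 27 = 3³, so L = 3.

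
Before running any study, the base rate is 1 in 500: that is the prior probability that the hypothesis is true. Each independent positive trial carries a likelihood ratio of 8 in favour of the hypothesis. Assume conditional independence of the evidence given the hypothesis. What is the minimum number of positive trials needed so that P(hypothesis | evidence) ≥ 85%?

4

Prior odds: 0.002 ÷ 0.998 = 1/499.
Likelihood ratio per positive trial = 8.
Target odds: 0.85 ÷ 0.15 = 17/3.
Require 8ⁿ ≥ 17/3 ÷ (1/499) = 8483/3.
8³ = 512 falls short of 8483/3 but 8⁴ = 4096 reaches it, so n = 4.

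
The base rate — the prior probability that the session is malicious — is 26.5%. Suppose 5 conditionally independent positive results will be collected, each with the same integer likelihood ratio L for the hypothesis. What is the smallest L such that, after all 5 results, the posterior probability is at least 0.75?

2

Prior odds = 0.265/0.735 = 53/147.
Target odds = 0.75/0.25 = 3.
Need L⁵ ≥ 3 ÷ (53/147) = 441/53.
1⁵ = 1 < 441/53 ≤ 32 = 2⁵, so L = 2.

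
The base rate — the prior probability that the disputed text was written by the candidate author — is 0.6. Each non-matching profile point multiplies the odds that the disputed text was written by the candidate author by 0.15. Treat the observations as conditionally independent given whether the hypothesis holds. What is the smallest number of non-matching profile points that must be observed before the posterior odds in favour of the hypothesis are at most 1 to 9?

Prior odds = 0.6/0.4 = 1.5.
Likelihood ratio per non-matching profile point = 0.15.
Target odds = 1/9.
Require 0.15ⁿ ≤ 1/9 ÷ 1.5 = 2/27.
0.15¹ = 0.15 is still above 2/27 but 0.15² = 0.0225 is at or below it, so n = 2.

2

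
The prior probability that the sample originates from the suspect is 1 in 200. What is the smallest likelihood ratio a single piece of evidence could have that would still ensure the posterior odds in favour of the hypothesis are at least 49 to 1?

9751

Prior odds = 0.005/0.995 = 1/199.
Target odds = 49.
Required Bayes factor = 49 ÷ (1/199) = 9751.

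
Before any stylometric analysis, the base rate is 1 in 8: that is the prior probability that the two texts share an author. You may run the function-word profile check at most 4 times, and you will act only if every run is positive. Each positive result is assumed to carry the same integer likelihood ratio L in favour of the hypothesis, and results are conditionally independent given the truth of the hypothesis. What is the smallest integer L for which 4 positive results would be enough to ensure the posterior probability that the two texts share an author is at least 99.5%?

7

Prior odds = 0.125/0.875 = 1/7.
Target odds = 0.995/0.005 = 199.
Need L⁴ ≥ 199 ÷ (1/7) = 1393.
6⁴ = 1296 < 1393 ≤ 2401 = 7⁴, so L = 7.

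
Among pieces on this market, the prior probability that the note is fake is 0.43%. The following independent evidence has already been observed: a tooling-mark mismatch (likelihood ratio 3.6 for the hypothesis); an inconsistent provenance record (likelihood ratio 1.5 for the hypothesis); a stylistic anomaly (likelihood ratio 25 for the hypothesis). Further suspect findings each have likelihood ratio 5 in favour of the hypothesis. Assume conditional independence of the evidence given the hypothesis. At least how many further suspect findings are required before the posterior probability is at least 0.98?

3

Prior odds = 0.0043/0.9957 = 43/9957.
Combined Bayes factor of the evidence already in hand = 3.6 × 1.5 × 25 = 135.
Odds after that evidence = (43/9957) × 135 = 1935/3319.
Target odds = 0.98/0.02 = 49.
Need 5ⁿ ≥ 49 ÷ (1935/3319) = 162631/1935.
5² = 25 falls short of 162631/1935 but 5³ = 125 reaches it, so n = 3.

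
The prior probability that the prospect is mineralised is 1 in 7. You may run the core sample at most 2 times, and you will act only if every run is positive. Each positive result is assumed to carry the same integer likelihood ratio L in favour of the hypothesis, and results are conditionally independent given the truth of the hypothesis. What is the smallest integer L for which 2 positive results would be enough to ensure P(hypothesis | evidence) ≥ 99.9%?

78

Prior odds = (1/7)/(6/7) = 1/6.
Target odds = 0.999/0.001 = 999.
Need L² ≥ 999 ÷ (1/6) = 5994.
77² = 5929 < 5994 ≤ 6084 = 78², so L = 78.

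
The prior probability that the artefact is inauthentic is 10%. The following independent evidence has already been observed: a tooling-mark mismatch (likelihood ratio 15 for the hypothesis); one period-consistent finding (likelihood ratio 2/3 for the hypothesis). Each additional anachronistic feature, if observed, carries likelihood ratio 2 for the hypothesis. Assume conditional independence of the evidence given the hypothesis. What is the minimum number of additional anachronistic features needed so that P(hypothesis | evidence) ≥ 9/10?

4

Prior odds = 0.1/0.9 = 1/9.
Combined Bayes factor of the evidence already in hand = 15 × (2/3) = 10.
Odds after that evidence = (1/9) × 10 = 10/9.
Target odds = 0.9/0.1 = 9.
Need 2ⁿ ≥ 9 ÷ (10/9) = 8.1.
2³ = 8 falls short of 8.1 but 2⁴ = 16 reaches it, so n = 4.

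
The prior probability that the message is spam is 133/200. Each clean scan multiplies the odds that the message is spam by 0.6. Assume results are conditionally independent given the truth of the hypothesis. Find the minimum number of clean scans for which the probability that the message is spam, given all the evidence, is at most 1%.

11

Prior odds: 0.665 ÷ 0.335 = 133/67.
Likelihood ratio per clean scan = 0.6.
Target odds: 0.01 ÷ 0.99 = 1/99.
Need (133/67) × 0.6ⁿ ≤ 1/99, i.e. 0.6ⁿ ≤ 67/13167.
0.6¹⁰ = 59049/9765625 is still above 67/13167 but 0.6¹¹ = 177147/48828125 is at or below it, so n = 11.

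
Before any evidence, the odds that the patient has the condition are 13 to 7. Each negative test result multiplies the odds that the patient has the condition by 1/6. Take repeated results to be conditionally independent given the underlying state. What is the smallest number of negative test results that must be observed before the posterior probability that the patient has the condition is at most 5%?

2

Prior odds = 13/7.
Likelihood ratio per negative test result = 1/6.
Target posterior odds = 0.05/0.95 = 1/19.
Need (13/7) × (1/6)ⁿ ≤ 1/19, i.e. (1/6)ⁿ ≤ 7/247.
(1/6)¹ = 1/6 is still above 7/247 but (1/6)² = 1/36 is at or below it, so n = 2.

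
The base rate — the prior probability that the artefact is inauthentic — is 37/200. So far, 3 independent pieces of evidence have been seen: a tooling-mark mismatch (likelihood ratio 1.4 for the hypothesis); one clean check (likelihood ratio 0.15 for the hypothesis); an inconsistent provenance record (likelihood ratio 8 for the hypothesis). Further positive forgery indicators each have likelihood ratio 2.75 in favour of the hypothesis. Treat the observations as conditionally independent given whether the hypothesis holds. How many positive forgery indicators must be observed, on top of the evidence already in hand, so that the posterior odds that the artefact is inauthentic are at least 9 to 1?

Prior odds = 0.185/0.815 = 37/163.
Combined Bayes factor of the evidence already in hand = 1.4 × 0.15 × 8 = 1.68.
Odds after that evidence = (37/163) × 1.68 = 1554/4075.
Target odds = 9.
Need 2.75ⁿ ≥ 9 ÷ (1554/4075) = 12225/518.
2.75³ = 20.796875 falls short of 12225/518 but 2.75⁴ = 57.19140625 reaches it, so n = 4.

4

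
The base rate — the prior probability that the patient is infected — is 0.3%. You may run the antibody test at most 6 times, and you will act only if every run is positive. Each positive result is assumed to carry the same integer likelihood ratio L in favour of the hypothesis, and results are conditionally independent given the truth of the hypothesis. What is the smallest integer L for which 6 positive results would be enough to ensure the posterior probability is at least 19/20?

Prior odds = 0.003/0.997 = 3/997.
Target odds = 0.95/0.05 = 19.
Need L⁶ ≥ 19 ÷ (3/997) = 18943/3.
4⁶ = 4096 < 18943/3 ≤ 15625 = 5⁶, so L = 5.

5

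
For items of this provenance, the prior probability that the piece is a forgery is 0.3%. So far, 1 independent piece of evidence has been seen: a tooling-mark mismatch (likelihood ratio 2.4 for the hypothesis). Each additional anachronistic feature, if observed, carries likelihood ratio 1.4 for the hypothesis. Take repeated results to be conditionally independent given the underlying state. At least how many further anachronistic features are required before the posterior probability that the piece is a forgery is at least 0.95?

Prior odds = 0.003/0.997 = 3/997.
Bayes factor of the evidence already in hand = 2.4.
Odds after that evidence = (3/997) × 2.4 = 36/4985.
Target odds = 0.95/0.05 = 19.
Need 1.4ⁿ ≥ 19 ÷ (36/4985) = 94715/36.
1.4²³ ≈2295.86 falls short of 94715/36 but 1.4²⁴ ≈3214.2 reaches it, so n = 24.

24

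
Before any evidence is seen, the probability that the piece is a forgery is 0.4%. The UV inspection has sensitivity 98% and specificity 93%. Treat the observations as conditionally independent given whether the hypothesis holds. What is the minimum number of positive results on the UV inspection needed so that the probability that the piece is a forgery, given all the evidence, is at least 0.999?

Prior odds: 0.004 ÷ 0.996 = 1/249.
False-positive rate = 1 − 0.93 = 0.07; likelihood ratio of a positive = 0.98/0.07 = 14.
Target odds: 0.999 ÷ 0.001 = 999.
Require 14ⁿ ≥ 999 ÷ (1/249) = 248751.
14⁴ = 38416 falls short of 248751 but 14⁵ = 537824 reaches it, so n = 5.

5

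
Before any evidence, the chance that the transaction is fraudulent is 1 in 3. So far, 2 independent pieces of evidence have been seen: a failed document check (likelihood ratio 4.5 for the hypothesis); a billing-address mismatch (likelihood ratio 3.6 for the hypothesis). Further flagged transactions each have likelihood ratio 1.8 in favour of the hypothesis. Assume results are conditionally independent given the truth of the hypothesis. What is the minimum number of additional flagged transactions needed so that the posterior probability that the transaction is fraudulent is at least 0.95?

2

Prior odds = (1/3)/(2/3) = 0.5.
Combined Bayes factor of the evidence already in hand = 4.5 × 3.6 = 16.2.
Odds after that evidence = 0.5 × 16.2 = 8.1.
Target odds = 0.95/0.05 = 19.
Need 1.8ⁿ ≥ 19 ÷ 8.1 = 190/81.
1.8¹ = 1.8 falls short of 190/81 but 1.8² = 3.24 reaches it, so n = 2.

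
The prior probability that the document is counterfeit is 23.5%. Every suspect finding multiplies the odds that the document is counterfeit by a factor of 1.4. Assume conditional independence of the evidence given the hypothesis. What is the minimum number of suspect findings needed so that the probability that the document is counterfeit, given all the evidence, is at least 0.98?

16

Prior odds = 0.235/0.765 = 47/153.
Likelihood ratio per suspect finding = 1.4.
Target posterior odds = 0.98/0.02 = 49.
Need (47/153) × 1.4ⁿ ≥ 49, i.e. 1.4ⁿ ≥ 7497/47.
1.4¹⁵ ≈155.568 falls short of 7497/47 but 1.4¹⁶ ≈217.795 reaches it, so n = 16.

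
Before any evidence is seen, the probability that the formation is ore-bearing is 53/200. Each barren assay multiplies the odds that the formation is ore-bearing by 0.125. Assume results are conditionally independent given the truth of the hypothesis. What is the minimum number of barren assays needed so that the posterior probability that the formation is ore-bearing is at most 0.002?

3

Prior odds = 0.265/0.735 = 53/147.
Likelihood ratio per barren assay = 0.125.
Target posterior odds = 0.002/0.998 = 1/499.
Require 0.125ⁿ ≤ 1/499 ÷ (53/147) = 147/26447.
0.125² = 0.015625 is still above 147/26447 but 0.125³ = 0.001953125 is at or below it, so n = 3.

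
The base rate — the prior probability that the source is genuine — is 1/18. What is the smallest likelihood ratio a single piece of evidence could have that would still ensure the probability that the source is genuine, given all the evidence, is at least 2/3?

Prior odds = (1/18)/(17/18) = 1/17.
Target odds = (2/3)/(1/3) = 2.
Required Bayes factor = 2 ÷ (1/17) = 34.

34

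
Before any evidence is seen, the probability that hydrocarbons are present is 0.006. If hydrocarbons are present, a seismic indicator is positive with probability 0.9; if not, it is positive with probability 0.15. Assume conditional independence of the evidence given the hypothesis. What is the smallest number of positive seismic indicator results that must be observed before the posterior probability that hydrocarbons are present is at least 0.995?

Prior odds: 0.006 ÷ 0.994 = 3/497.
Likelihood ratio of a positive = 0.9/0.15 = 6.
Target posterior odds = 0.995/0.005 = 199.
Require 6ⁿ ≥ 199 ÷ (3/497) = 98903/3.
6⁵ = 7776 falls short of 98903/3 but 6⁶ = 46656 reaches it, so n = 6.

6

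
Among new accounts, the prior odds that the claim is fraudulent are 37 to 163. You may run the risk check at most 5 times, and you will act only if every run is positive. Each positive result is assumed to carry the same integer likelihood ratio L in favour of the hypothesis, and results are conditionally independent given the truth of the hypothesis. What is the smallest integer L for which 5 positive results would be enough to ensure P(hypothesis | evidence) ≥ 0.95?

3

Prior odds = 37/163.
Target odds = 0.95/0.05 = 19.
Need L⁵ ≥ 19 ÷ (37/163) = 3097/37.
2⁵ = 32 < 3097/37 ≤ 243 = 3⁵, so L = 3.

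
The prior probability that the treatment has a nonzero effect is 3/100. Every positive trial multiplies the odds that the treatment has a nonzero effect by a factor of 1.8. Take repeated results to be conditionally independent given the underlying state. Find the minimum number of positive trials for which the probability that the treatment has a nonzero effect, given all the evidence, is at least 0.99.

Prior odds = 0.03/0.97 = 3/97.
Likelihood ratio per positive trial = 1.8.
Target odds: 0.99 ÷ 0.01 = 99.
Need (3/97) × 1.8ⁿ ≥ 99, i.e. 1.8ⁿ ≥ 3201.
1.8¹³ ≈2082.3 falls short of 3201 but 1.8¹⁴ ≈3748.13 reaches it, so n = 14.

14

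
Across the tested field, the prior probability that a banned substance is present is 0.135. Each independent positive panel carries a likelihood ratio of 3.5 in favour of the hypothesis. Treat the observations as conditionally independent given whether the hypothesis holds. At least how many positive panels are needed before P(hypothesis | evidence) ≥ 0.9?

Prior odds = 0.135/0.865 = 27/173.
Likelihood ratio per positive panel = 3.5.
Target posterior odds = 0.9/0.1 = 9.
Require 3.5ⁿ ≥ 9 ÷ (27/173) = 173/3.
3.5³ = 42.875 falls short of 173/3 but 3.5⁴ = 150.0625 reaches it, so n = 4.

4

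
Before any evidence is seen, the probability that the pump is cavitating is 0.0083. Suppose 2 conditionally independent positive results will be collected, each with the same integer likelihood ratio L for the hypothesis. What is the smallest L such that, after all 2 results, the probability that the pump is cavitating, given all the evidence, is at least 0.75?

19

Prior odds = 0.0083/0.9917 = 83/9917.
Target odds = 0.75/0.25 = 3.
Need L² ≥ 3 ÷ (83/9917) = 29751/83.
18² = 324 < 29751/83 ≤ 361 = 19², so L = 19.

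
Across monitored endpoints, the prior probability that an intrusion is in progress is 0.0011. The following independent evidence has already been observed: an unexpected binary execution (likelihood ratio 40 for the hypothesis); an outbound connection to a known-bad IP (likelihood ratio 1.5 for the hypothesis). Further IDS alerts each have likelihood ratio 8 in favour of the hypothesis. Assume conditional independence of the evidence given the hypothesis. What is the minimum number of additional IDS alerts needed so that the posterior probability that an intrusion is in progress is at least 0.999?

Prior odds = 0.0011/0.9989 = 11/9989.
Combined Bayes factor of the evidence already in hand = 40 × 1.5 = 60.
Odds after that evidence = (11/9989) × 60 = 660/9989.
Target odds = 0.999/0.001 = 999.
Need 8ⁿ ≥ 999 ÷ (660/9989) = 3326337/220.
8⁴ = 4096 falls short of 3326337/220 but 8⁵ = 32768 reaches it, so n = 5.

5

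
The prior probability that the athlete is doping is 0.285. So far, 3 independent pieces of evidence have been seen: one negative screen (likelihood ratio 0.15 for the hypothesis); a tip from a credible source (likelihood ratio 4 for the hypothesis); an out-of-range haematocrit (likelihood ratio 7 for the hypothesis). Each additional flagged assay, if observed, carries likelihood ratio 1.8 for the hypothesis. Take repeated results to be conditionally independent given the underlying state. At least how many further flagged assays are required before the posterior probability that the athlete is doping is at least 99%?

7

Prior odds = 0.285/0.715 = 57/143.
Combined Bayes factor of the evidence already in hand = 0.15 × 4 × 7 = 4.2.
Odds after that evidence = (57/143) × 4.2 = 1197/715.
Target odds = 0.99/0.01 = 99.
Need 1.8ⁿ ≥ 99 ÷ (1197/715) = 7865/133.
1.8⁶ = 531441/15625 falls short of 7865/133 but 1.8⁷ = 4782969/78125 reaches it, so n = 7.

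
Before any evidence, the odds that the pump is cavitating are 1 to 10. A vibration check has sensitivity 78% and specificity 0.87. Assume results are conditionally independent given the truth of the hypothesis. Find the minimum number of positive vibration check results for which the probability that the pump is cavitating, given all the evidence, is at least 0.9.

Prior odds = 0.1.
False-positive rate = 1 − 0.87 = 0.13; likelihood ratio of a positive = 0.78/0.13 = 6.
Target posterior odds = 0.9/0.1 = 9.
Require 6ⁿ ≥ 9 ÷ 0.1 = 90.
6² = 36 falls short of 90 but 6³ = 216 reaches it, so n = 3.

3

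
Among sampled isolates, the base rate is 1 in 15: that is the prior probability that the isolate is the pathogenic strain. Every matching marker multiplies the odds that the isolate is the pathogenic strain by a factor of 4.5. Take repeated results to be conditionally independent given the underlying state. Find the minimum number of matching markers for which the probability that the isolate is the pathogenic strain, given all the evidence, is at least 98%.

5

Prior odds = (1/15)/(14/15) = 1/14.
Likelihood ratio per matching marker = 4.5.
Target odds: 0.98 ÷ 0.02 = 49.
Need (1/14) × 4.5ⁿ ≥ 49, i.e. 4.5ⁿ ≥ 686.
4.5⁴ = 410.0625 falls short of 686 but 4.5⁵ = 1845.28125 reaches it, so n = 5.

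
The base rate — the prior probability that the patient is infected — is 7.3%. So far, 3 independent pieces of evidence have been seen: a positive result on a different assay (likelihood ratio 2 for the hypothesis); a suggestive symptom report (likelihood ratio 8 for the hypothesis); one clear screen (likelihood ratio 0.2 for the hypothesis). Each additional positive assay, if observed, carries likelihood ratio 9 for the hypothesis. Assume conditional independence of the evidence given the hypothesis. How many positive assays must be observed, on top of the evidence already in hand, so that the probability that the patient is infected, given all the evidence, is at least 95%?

2

Prior odds = 0.073/0.927 = 73/927.
Combined Bayes factor of the evidence already in hand = 2 × 8 × 0.2 = 3.2.
Odds after that evidence = (73/927) × 3.2 = 1168/4635.
Target odds = 0.95/0.05 = 19.
Need 9ⁿ ≥ 19 ÷ (1168/4635) = 88065/1168.
9¹ = 9 falls short of 88065/1168 but 9² = 81 reaches it, so n = 2.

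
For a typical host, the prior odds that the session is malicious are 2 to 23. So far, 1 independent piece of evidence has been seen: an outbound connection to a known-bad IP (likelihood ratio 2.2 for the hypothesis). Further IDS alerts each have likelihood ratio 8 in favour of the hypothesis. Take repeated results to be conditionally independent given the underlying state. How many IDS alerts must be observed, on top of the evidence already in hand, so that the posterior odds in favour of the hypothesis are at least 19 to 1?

3

Prior odds = 2/23.
Bayes factor of the evidence already in hand = 2.2.
Odds after that evidence = (2/23) × 2.2 = 22/115.
Target odds = 19.
Need 8ⁿ ≥ 19 ÷ (22/115) = 2185/22.
8² = 64 falls short of 2185/22 but 8³ = 512 reaches it, so n = 3.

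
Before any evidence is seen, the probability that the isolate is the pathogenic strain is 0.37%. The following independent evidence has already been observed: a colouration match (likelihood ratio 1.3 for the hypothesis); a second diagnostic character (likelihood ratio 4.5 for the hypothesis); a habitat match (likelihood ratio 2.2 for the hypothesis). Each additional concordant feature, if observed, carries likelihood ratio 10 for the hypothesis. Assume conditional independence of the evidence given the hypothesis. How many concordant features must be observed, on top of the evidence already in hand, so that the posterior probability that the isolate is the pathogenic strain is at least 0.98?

4

Prior odds = 0.0037/0.9963 = 37/9963.
Combined Bayes factor of the evidence already in hand = 1.3 × 4.5 × 2.2 = 12.87.
Odds after that evidence = (37/9963) × 12.87 = 5291/110700.
Target odds = 0.98/0.02 = 49.
Need 10ⁿ ≥ 49 ÷ (5291/110700) = 5424300/5291.
10³ = 1000 falls short of 5424300/5291 but 10⁴ = 10000 reaches it, so n = 4.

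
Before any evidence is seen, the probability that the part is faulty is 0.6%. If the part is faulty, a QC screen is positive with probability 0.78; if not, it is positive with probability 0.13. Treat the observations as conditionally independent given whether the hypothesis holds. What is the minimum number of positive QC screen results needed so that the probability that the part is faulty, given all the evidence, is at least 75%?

Prior odds: 0.006 ÷ 0.994 = 3/497.
Likelihood ratio of a positive = 0.78/0.13 = 6.
Target odds: 0.75 ÷ 0.25 = 3.
Need (3/497) × 6ⁿ ≥ 3, i.e. 6ⁿ ≥ 497.
6³ = 216 falls short of 497 but 6⁴ = 1296 reaches it, so n = 4.

4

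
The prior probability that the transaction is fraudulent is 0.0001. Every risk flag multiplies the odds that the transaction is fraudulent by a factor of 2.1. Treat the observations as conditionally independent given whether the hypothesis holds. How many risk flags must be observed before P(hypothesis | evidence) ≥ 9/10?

16

Prior odds = 0.0001/0.9999 = 1/9999.
Likelihood ratio per risk flag = 2.1.
Target posterior odds = 0.9/0.1 = 9.
Need (1/9999) × 2.1ⁿ ≥ 9, i.e. 2.1ⁿ ≥ 89991.
2.1¹⁵ ≈68122.3 falls short of 89991 but 2.1¹⁶ ≈143057 reaches it, so n = 16.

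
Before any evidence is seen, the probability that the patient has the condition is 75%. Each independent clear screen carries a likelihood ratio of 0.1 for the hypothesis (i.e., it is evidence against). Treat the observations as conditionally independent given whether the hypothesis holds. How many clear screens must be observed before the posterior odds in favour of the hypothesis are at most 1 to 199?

Prior odds: 0.75 ÷ 0.25 = 3.
Likelihood ratio per clear screen = 0.1.
Target odds = 1/199.
Require 0.1ⁿ ≤ 1/199 ÷ 3 = 1/597.
0.1² = 0.01 is still above 1/597 but 0.1³ = 0.001 is at or below it, so n = 3.

3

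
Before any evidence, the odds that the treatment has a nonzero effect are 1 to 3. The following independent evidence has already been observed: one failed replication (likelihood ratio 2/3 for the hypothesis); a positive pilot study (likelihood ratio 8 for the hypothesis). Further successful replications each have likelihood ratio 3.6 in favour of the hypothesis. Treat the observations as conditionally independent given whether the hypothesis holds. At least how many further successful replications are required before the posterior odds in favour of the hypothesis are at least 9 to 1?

Prior odds = 1/3.
Combined Bayes factor of the evidence already in hand = (2/3) × 8 = 16/3.
Odds after that evidence = (1/3) × 16/3 = 16/9.
Target odds = 9.
Need 3.6ⁿ ≥ 9 ÷ (16/9) = 5.0625.
3.6¹ = 3.6 falls short of 5.0625 but 3.6² = 12.96 reaches it, so n = 2.

2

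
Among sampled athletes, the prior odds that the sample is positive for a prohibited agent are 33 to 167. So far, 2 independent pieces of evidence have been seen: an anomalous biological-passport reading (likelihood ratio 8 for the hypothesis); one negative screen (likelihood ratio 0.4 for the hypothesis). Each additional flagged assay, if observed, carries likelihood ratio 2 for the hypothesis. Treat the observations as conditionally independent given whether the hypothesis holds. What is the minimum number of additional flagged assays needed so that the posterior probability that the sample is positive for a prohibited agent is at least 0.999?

Prior odds = 33/167.
Combined Bayes factor of the evidence already in hand = 8 × 0.4 = 3.2.
Odds after that evidence = (33/167) × 3.2 = 528/835.
Target odds = 0.999/0.001 = 999.
Need 2ⁿ ≥ 999 ÷ (528/835) = 278055/176.
2¹⁰ = 1024 falls short of 278055/176 but 2¹¹ = 2048 reaches it, so n = 11.

11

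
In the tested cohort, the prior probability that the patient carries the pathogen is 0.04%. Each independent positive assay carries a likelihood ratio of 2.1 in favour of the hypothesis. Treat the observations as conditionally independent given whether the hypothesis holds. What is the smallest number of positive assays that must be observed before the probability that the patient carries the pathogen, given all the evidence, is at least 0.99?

17

Prior odds = 0.0004/0.9996 = 1/2499.
Likelihood ratio per positive assay = 2.1.
Target posterior odds = 0.99/0.01 = 99.
Need (1/2499) × 2.1ⁿ ≥ 99, i.e. 2.1ⁿ ≥ 247401.
2.1¹⁶ ≈143057 falls short of 247401 but 2.1¹⁷ ≈300419 reaches it, so n = 17.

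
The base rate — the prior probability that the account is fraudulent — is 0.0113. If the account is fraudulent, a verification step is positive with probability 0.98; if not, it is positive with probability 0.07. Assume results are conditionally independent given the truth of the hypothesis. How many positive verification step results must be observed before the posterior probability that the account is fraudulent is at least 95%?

Prior odds = 0.0113/0.9887 = 113/9887.
Likelihood ratio of a positive = 0.98/0.07 = 14.
Target odds: 0.95 ÷ 0.05 = 19.
Require 14ⁿ ≥ 19 ÷ (113/9887) = 187853/113.
14² = 196 falls short of 187853/113 but 14³ = 2744 reaches it, so n = 3.

3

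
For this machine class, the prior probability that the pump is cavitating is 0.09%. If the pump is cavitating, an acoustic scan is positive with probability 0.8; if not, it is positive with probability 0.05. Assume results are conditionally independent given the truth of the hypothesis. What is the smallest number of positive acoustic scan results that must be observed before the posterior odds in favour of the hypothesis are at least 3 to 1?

Prior odds: 0.0009 ÷ 0.9991 = 9/9991.
Likelihood ratio of a positive = 0.8/0.05 = 16.
Target odds = 3.
Need (9/9991) × 16ⁿ ≥ 3, i.e. 16ⁿ ≥ 9991/3.
16² = 256 falls short of 9991/3 but 16³ = 4096 reaches it, so n = 3.

3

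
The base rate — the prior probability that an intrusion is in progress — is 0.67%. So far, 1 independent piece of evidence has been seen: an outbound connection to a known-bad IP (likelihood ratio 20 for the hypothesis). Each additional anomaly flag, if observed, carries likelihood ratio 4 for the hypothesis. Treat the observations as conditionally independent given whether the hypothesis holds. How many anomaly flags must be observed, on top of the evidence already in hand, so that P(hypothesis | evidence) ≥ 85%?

Prior odds = 0.0067/0.9933 = 67/9933.
Bayes factor of the evidence already in hand = 20.
Odds after that evidence = (67/9933) × 20 = 1340/9933.
Target odds = 0.85/0.15 = 17/3.
Need 4ⁿ ≥ 17/3 ÷ (1340/9933) = 56287/1340.
4² = 16 falls short of 56287/1340 but 4³ = 64 reaches it, so n = 3.

3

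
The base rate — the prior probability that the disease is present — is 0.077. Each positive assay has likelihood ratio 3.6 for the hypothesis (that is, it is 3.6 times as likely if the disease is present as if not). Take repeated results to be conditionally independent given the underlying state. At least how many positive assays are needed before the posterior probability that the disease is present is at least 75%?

3

Prior odds: 0.077 ÷ 0.923 = 77/923.
Likelihood ratio per positive assay = 3.6.
Target odds: 0.75 ÷ 0.25 = 3.
Need (77/923) × 3.6ⁿ ≥ 3, i.e. 3.6ⁿ ≥ 2769/77.
3.6² = 12.96 falls short of 2769/77 but 3.6³ = 46.656 reaches it, so n = 3.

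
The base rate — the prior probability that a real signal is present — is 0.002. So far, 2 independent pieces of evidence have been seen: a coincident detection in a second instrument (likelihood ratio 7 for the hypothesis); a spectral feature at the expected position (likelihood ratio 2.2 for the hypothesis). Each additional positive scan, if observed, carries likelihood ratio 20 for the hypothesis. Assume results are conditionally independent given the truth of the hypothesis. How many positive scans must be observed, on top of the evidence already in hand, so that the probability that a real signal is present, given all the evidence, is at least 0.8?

Prior odds = 0.002/0.998 = 1/499.
Combined Bayes factor of the evidence already in hand = 7 × 2.2 = 15.4.
Odds after that evidence = (1/499) × 15.4 = 77/2495.
Target odds = 0.8/0.2 = 4.
Need 20ⁿ ≥ 4 ÷ (77/2495) = 9980/77.
20¹ = 20 falls short of 9980/77 but 20² = 400 reaches it, so n = 2.

2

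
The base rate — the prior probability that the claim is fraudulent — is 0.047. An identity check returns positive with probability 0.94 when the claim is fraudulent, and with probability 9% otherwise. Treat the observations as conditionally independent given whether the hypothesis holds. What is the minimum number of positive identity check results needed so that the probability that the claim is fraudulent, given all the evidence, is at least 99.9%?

5

Prior odds: 0.047 ÷ 0.953 = 47/953.
Likelihood ratio of a positive result = 0.94/0.09 = 94/9.
Target odds: 0.999 ÷ 0.001 = 999.
Require (94/9)ⁿ ≥ 999 ÷ (47/953) = 952047/47.
(94/9)⁴ = 78074896/6561 falls short of 952047/47 but (94/9)⁵ ≈124287 reaches it, so n = 5.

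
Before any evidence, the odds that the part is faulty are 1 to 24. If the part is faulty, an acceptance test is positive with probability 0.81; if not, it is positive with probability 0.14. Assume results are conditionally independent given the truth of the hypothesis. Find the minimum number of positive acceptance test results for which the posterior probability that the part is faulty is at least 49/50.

5

Prior odds = 1/24.
Likelihood ratio of a positive = 0.81/0.14 = 81/14.
Target odds: 0.98 ÷ 0.02 = 49.
Need (1/24) × (81/14)ⁿ ≥ 49, i.e. (81/14)ⁿ ≥ 1176.
(81/14)⁴ = 43046721/38416 falls short of 1176 but (81/14)⁵ ≈6483.13 reaches it, so n = 5.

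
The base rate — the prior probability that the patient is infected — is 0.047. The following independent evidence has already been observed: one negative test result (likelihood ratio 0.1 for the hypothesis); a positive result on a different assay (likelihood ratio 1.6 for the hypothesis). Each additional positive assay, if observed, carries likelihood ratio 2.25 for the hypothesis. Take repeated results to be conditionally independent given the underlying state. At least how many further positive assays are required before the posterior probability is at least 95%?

Prior odds = 0.047/0.953 = 47/953.
Combined Bayes factor of the evidence already in hand = 0.1 × 1.6 = 0.16.
Odds after that evidence = (47/953) × 0.16 = 188/23825.
Target odds = 0.95/0.05 = 19.
Need 2.25ⁿ ≥ 19 ÷ (188/23825) = 452675/188.
2.25⁹ = 387420489/262144 falls short of 452675/188 but 2.25¹⁰ ≈3325.26 reaches it, so n = 10.

10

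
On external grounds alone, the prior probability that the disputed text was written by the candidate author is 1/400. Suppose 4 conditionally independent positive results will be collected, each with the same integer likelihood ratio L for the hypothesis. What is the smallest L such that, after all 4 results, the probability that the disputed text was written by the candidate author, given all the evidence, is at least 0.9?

Prior odds = 0.0025/0.9975 = 1/399.
Target odds = 0.9/0.1 = 9.
Need L⁴ ≥ 9 ÷ (1/399) = 3591.
7⁴ = 2401 < 3591 ≤ 4096 = 8⁴, so L = 8.

8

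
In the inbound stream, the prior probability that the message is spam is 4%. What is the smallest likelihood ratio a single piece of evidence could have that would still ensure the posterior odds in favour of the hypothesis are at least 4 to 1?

96

Prior odds = 0.04/0.96 = 1/24.
Target odds = 4.
Required Bayes factor = 4 ÷ (1/24) = 96.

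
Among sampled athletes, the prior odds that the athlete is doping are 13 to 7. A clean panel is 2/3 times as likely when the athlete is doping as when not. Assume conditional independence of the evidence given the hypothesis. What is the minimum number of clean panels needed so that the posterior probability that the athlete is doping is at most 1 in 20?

9

Prior odds = 13/7.
Likelihood ratio per clean panel = 2/3.
Target posterior odds = 0.05/0.95 = 1/19.
Need (13/7) × (2/3)ⁿ ≤ 1/19, i.e. (2/3)ⁿ ≤ 7/247.
(2/3)⁸ = 256/6561 is still above 7/247 but (2/3)⁹ = 512/19683 is at or below it, so n = 9.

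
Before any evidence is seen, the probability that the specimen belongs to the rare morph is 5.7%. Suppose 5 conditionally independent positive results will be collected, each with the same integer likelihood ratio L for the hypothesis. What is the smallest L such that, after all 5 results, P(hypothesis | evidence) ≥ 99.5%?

Prior odds = 0.057/0.943 = 57/943.
Target odds = 0.995/0.005 = 199.
Need L⁵ ≥ 199 ÷ (57/943) = 187657/57.
5⁵ = 3125 < 187657/57 ≤ 7776 = 6⁵, so L = 6.

6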